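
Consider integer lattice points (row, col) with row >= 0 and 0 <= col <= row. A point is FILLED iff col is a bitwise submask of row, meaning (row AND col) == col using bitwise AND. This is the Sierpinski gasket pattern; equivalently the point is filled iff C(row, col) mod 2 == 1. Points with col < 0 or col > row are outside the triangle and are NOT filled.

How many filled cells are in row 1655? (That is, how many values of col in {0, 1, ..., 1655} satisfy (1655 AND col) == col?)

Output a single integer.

1655 in binary = 11001110111
popcount(1655) = number of 1-bits in 11001110111 = 8
A col c satisfies (1655 AND c) == c iff every set bit of c is also set in 1655; each of the 8 set bits of 1655 can independently be on or off in c.
count = 2^8 = 256

Answer: 256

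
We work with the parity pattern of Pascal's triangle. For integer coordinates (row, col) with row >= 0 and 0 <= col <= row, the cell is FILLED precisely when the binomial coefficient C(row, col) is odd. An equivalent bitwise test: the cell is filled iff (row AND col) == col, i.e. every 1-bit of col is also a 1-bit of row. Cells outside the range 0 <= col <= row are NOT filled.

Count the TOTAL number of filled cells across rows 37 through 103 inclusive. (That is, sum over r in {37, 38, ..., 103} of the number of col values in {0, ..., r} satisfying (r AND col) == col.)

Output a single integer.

Answer: 1058

Derivation:
r37=100101 pc3: +8 =8
r38=100110 pc3: +8 =16
r39=100111 pc4: +16 =32
r40=101000 pc2: +4 =36
r41=101001 pc3: +8 =44
r42=101010 pc3: +8 =52
r43=101011 pc4: +16 =68
r44=101100 pc3: +8 =76
r45=101101 pc4: +16 =92
r46=101110 pc4: +16 =108
r47=101111 pc5: +32 =140
r48=110000 pc2: +4 =144
r49=110001 pc3: +8 =152
r50=110010 pc3: +8 =160
r51=110011 pc4: +16 =176
r52=110100 pc3: +8 =184
r53=110101 pc4: +16 =200
r54=110110 pc4: +16 =216
r55=110111 pc5: +32 =248
r56=111000 pc3: +8 =256
r57=111001 pc4: +16 =272
r58=111010 pc4: +16 =288
r59=111011 pc5: +32 =320
r60=111100 pc4: +16 =336
r61=111101 pc5: +32 =368
r62=111110 pc5: +32 =400
r63=111111 pc6: +64 =464
r64=1000000 pc1: +2 =466
r65=1000001 pc2: +4 =470
r66=1000010 pc2: +4 =474
r67=1000011 pc3: +8 =482
r68=1000100 pc2: +4 =486
r69=1000101 pc3: +8 =494
r70=1000110 pc3: +8 =502
r71=1000111 pc4: +16 =518
r72=1001000 pc2: +4 =522
r73=1001001 pc3: +8 =530
r74=1001010 pc3: +8 =538
r75=1001011 pc4: +16 =554
r76=1001100 pc3: +8 =562
r77=1001101 pc4: +16 =578
r78=1001110 pc4: +16 =594
r79=1001111 pc5: +32 =626
r80=1010000 pc2: +4 =630
r81=1010001 pc3: +8 =638
r82=1010010 pc3: +8 =646
r83=1010011 pc4: +16 =662
r84=1010100 pc3: +8 =670
r85=1010101 pc4: +16 =686
r86=1010110 pc4: +16 =702
r87=1010111 pc5: +32 =734
r88=1011000 pc3: +8 =742
r89=1011001 pc4: +16 =758
r90=1011010 pc4: +16 =774
r91=1011011 pc5: +32 =806
r92=1011100 pc4: +16 =822
r93=1011101 pc5: +32 =854
r94=1011110 pc5: +32 =886
r95=1011111 pc6: +64 =950
r96=1100000 pc2: +4 =954
r97=1100001 pc3: +8 =962
r98=1100010 pc3: +8 =970
r99=1100011 pc4: +16 =986
r100=1100100 pc3: +8 =994
r101=1100101 pc4: +16 =1010
r102=1100110 pc4: +16 =1026
r103=1100111 pc5: +32 =1058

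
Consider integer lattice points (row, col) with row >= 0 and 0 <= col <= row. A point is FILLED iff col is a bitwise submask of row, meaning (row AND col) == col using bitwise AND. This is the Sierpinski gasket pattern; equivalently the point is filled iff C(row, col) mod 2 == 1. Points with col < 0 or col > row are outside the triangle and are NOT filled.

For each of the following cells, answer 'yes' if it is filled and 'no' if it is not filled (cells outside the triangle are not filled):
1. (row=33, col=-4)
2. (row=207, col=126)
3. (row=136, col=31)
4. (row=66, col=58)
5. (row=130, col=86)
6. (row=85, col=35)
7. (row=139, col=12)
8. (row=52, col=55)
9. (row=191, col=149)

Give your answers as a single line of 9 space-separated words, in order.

(33,-4): col outside [0, 33] -> not filled
(207,126): row=0b11001111, col=0b1111110, row AND col = 0b1001110 = 78; 78 != 126 -> empty
(136,31): row=0b10001000, col=0b11111, row AND col = 0b1000 = 8; 8 != 31 -> empty
(66,58): row=0b1000010, col=0b111010, row AND col = 0b10 = 2; 2 != 58 -> empty
(130,86): row=0b10000010, col=0b1010110, row AND col = 0b10 = 2; 2 != 86 -> empty
(85,35): row=0b1010101, col=0b100011, row AND col = 0b1 = 1; 1 != 35 -> empty
(139,12): row=0b10001011, col=0b1100, row AND col = 0b1000 = 8; 8 != 12 -> empty
(52,55): col outside [0, 52] -> not filled
(191,149): row=0b10111111, col=0b10010101, row AND col = 0b10010101 = 149; 149 == 149 -> filled

Answer: no no no no no no no no yes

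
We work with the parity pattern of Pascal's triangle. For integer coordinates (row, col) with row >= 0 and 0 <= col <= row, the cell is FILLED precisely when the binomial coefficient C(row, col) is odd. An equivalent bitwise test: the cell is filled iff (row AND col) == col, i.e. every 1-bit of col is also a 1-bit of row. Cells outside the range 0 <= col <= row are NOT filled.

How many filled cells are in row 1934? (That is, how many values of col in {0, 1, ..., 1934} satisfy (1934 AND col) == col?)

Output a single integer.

1934 in binary = 11110001110
popcount(1934) = number of 1-bits in 11110001110 = 7
A col c satisfies (1934 AND c) == c iff every set bit of c is also set in 1934; each of the 7 set bits of 1934 can independently be on or off in c.
count = 2^7 = 128

Answer: 128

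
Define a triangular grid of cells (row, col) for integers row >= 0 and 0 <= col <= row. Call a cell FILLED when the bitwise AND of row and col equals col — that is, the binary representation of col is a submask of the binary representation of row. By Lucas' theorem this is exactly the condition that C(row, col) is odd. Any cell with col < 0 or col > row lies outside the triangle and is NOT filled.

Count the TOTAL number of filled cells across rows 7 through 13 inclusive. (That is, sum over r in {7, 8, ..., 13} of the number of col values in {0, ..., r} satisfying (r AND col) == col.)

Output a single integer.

r7=111 pc3: +8 =8
r8=1000 pc1: +2 =10
r9=1001 pc2: +4 =14
r10=1010 pc2: +4 =18
r11=1011 pc3: +8 =26
r12=1100 pc2: +4 =30
r13=1101 pc3: +8 =38

Answer: 38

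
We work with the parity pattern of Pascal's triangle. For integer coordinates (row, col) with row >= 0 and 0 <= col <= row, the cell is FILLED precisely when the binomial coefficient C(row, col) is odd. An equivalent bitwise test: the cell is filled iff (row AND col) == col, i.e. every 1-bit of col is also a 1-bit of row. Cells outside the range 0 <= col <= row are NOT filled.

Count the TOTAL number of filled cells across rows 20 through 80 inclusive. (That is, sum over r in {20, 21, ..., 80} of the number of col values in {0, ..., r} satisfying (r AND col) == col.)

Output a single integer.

Answer: 796

Derivation:
r20=10100 pc2: +4 =4
r21=10101 pc3: +8 =12
r22=10110 pc3: +8 =20
r23=10111 pc4: +16 =36
r24=11000 pc2: +4 =40
r25=11001 pc3: +8 =48
r26=11010 pc3: +8 =56
r27=11011 pc4: +16 =72
r28=11100 pc3: +8 =80
r29=11101 pc4: +16 =96
r30=11110 pc4: +16 =112
r31=11111 pc5: +32 =144
r32=100000 pc1: +2 =146
r33=100001 pc2: +4 =150
r34=100010 pc2: +4 =154
r35=100011 pc3: +8 =162
r36=100100 pc2: +4 =166
r37=100101 pc3: +8 =174
r38=100110 pc3: +8 =182
r39=100111 pc4: +16 =198
r40=101000 pc2: +4 =202
r41=101001 pc3: +8 =210
r42=101010 pc3: +8 =218
r43=101011 pc4: +16 =234
r44=101100 pc3: +8 =242
r45=101101 pc4: +16 =258
r46=101110 pc4: +16 =274
r47=101111 pc5: +32 =306
r48=110000 pc2: +4 =310
r49=110001 pc3: +8 =318
r50=110010 pc3: +8 =326
r51=110011 pc4: +16 =342
r52=110100 pc3: +8 =350
r53=110101 pc4: +16 =366
r54=110110 pc4: +16 =382
r55=110111 pc5: +32 =414
r56=111000 pc3: +8 =422
r57=111001 pc4: +16 =438
r58=111010 pc4: +16 =454
r59=111011 pc5: +32 =486
r60=111100 pc4: +16 =502
r61=111101 pc5: +32 =534
r62=111110 pc5: +32 =566
r63=111111 pc6: +64 =630
r64=1000000 pc1: +2 =632
r65=1000001 pc2: +4 =636
r66=1000010 pc2: +4 =640
r67=1000011 pc3: +8 =648
r68=1000100 pc2: +4 =652
r69=1000101 pc3: +8 =660
r70=1000110 pc3: +8 =668
r71=1000111 pc4: +16 =684
r72=1001000 pc2: +4 =688
r73=1001001 pc3: +8 =696
r74=1001010 pc3: +8 =704
r75=1001011 pc4: +16 =720
r76=1001100 pc3: +8 =728
r77=1001101 pc4: +16 =744
r78=1001110 pc4: +16 =760
r79=1001111 pc5: +32 =792
r80=1010000 pc2: +4 =796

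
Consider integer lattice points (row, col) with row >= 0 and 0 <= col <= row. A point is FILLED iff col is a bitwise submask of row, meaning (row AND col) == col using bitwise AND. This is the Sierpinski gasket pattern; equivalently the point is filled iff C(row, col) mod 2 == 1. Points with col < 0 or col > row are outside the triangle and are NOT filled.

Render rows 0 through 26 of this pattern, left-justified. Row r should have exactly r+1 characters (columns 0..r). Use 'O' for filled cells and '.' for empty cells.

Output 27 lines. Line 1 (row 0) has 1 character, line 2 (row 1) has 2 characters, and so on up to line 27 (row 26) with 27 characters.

Answer: O
OO
O.O
OOOO
O...O
OO..OO
O.O.O.O
OOOOOOOO
O.......O
OO......OO
O.O.....O.O
OOOO....OOOO
O...O...O...O
OO..OO..OO..OO
O.O.O.O.O.O.O.O
OOOOOOOOOOOOOOOO
O...............O
OO..............OO
O.O.............O.O
OOOO............OOOO
O...O...........O...O
OO..OO..........OO..OO
O.O.O.O.........O.O.O.O
OOOOOOOO........OOOOOOOO
O.......O.......O.......O
OO......OO......OO......OO
O.O.....O.O.....O.O.....O.O

Derivation:
r0=0: O
r1=1: OO
r2=10: O.O
r3=11: OOOO
r4=100: O...O
r5=101: OO..OO
r6=110: O.O.O.O
r7=111: OOOOOOOO
r8=1000: O.......O
r9=1001: OO......OO
r10=1010: O.O.....O.O
r11=1011: OOOO....OOOO
r12=1100: O...O...O...O
r13=1101: OO..OO..OO..OO
r14=1110: O.O.O.O.O.O.O.O
r15=1111: OOOOOOOOOOOOOOOO
r16=10000: O...............O
r17=10001: OO..............OO
r18=10010: O.O.............O.O
r19=10011: OOOO............OOOO
r20=10100: O...O...........O...O
r21=10101: OO..OO..........OO..OO
r22=10110: O.O.O.O.........O.O.O.O
r23=10111: OOOOOOOO........OOOOOOOO
r24=11000: O.......O.......O.......O
r25=11001: OO......OO......OO......OO
r26=11010: O.O.....O.O.....O.O.....O.O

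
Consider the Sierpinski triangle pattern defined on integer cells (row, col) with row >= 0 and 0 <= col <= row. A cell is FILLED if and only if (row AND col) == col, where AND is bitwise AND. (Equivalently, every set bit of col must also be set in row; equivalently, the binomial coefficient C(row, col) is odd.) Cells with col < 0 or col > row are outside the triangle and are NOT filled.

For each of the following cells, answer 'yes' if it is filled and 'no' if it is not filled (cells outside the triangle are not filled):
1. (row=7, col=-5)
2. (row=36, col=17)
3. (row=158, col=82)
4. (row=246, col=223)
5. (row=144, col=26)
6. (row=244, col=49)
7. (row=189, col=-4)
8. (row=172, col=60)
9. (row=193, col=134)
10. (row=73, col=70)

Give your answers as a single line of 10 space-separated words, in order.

Answer: no no no no no no no no no no

Derivation:
(7,-5): col outside [0, 7] -> not filled
(36,17): row=0b100100, col=0b10001, row AND col = 0b0 = 0; 0 != 17 -> empty
(158,82): row=0b10011110, col=0b1010010, row AND col = 0b10010 = 18; 18 != 82 -> empty
(246,223): row=0b11110110, col=0b11011111, row AND col = 0b11010110 = 214; 214 != 223 -> empty
(144,26): row=0b10010000, col=0b11010, row AND col = 0b10000 = 16; 16 != 26 -> empty
(244,49): row=0b11110100, col=0b110001, row AND col = 0b110000 = 48; 48 != 49 -> empty
(189,-4): col outside [0, 189] -> not filled
(172,60): row=0b10101100, col=0b111100, row AND col = 0b101100 = 44; 44 != 60 -> empty
(193,134): row=0b11000001, col=0b10000110, row AND col = 0b10000000 = 128; 128 != 134 -> empty
(73,70): row=0b1001001, col=0b1000110, row AND col = 0b1000000 = 64; 64 != 70 -> empty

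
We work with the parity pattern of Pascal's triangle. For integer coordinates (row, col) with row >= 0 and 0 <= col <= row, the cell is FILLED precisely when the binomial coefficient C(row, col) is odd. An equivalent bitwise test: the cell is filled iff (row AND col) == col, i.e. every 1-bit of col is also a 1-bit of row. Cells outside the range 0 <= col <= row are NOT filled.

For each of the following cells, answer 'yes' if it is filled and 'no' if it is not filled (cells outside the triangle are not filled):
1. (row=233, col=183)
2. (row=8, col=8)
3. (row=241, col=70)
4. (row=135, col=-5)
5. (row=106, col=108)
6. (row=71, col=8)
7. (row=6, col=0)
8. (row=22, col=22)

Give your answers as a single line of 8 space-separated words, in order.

Answer: no yes no no no no yes yes

Derivation:
(233,183): row=0b11101001, col=0b10110111, row AND col = 0b10100001 = 161; 161 != 183 -> empty
(8,8): row=0b1000, col=0b1000, row AND col = 0b1000 = 8; 8 == 8 -> filled
(241,70): row=0b11110001, col=0b1000110, row AND col = 0b1000000 = 64; 64 != 70 -> empty
(135,-5): col outside [0, 135] -> not filled
(106,108): col outside [0, 106] -> not filled
(71,8): row=0b1000111, col=0b1000, row AND col = 0b0 = 0; 0 != 8 -> empty
(6,0): row=0b110, col=0b0, row AND col = 0b0 = 0; 0 == 0 -> filled
(22,22): row=0b10110, col=0b10110, row AND col = 0b10110 = 22; 22 == 22 -> filled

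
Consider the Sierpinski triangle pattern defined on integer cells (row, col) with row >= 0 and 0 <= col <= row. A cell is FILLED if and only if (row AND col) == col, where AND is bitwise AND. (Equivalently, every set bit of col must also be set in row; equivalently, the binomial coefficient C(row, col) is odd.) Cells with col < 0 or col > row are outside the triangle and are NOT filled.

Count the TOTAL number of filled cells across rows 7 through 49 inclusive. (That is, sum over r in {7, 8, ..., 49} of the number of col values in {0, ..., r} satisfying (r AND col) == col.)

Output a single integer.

r7=111 pc3: +8 =8
r8=1000 pc1: +2 =10
r9=1001 pc2: +4 =14
r10=1010 pc2: +4 =18
r11=1011 pc3: +8 =26
r12=1100 pc2: +4 =30
r13=1101 pc3: +8 =38
r14=1110 pc3: +8 =46
r15=1111 pc4: +16 =62
r16=10000 pc1: +2 =64
r17=10001 pc2: +4 =68
r18=10010 pc2: +4 =72
r19=10011 pc3: +8 =80
r20=10100 pc2: +4 =84
r21=10101 pc3: +8 =92
r22=10110 pc3: +8 =100
r23=10111 pc4: +16 =116
r24=11000 pc2: +4 =120
r25=11001 pc3: +8 =128
r26=11010 pc3: +8 =136
r27=11011 pc4: +16 =152
r28=11100 pc3: +8 =160
r29=11101 pc4: +16 =176
r30=11110 pc4: +16 =192
r31=11111 pc5: +32 =224
r32=100000 pc1: +2 =226
r33=100001 pc2: +4 =230
r34=100010 pc2: +4 =234
r35=100011 pc3: +8 =242
r36=100100 pc2: +4 =246
r37=100101 pc3: +8 =254
r38=100110 pc3: +8 =262
r39=100111 pc4: +16 =278
r40=101000 pc2: +4 =282
r41=101001 pc3: +8 =290
r42=101010 pc3: +8 =298
r43=101011 pc4: +16 =314
r44=101100 pc3: +8 =322
r45=101101 pc4: +16 =338
r46=101110 pc4: +16 =354
r47=101111 pc5: +32 =386
r48=110000 pc2: +4 =390
r49=110001 pc3: +8 =398

Answer: 398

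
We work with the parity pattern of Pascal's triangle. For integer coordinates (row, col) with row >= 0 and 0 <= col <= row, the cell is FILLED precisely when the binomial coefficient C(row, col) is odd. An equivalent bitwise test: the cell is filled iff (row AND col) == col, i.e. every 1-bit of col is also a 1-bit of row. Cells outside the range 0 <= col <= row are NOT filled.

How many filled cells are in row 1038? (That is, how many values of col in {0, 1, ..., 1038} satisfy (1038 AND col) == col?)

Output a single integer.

Answer: 16

Derivation:
1038 in binary = 10000001110
popcount(1038) = number of 1-bits in 10000001110 = 4
A col c satisfies (1038 AND c) == c iff every set bit of c is also set in 1038; each of the 4 set bits of 1038 can independently be on or off in c.
count = 2^4 = 16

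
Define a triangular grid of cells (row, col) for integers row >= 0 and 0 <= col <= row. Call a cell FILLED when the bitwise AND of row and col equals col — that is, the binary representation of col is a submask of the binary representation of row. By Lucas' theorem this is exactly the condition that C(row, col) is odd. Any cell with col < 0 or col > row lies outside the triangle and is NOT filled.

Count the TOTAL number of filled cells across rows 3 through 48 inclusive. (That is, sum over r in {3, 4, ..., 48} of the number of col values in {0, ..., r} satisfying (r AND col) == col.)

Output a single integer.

Answer: 404

Derivation:
r3=11 pc2: +4 =4
r4=100 pc1: +2 =6
r5=101 pc2: +4 =10
r6=110 pc2: +4 =14
r7=111 pc3: +8 =22
r8=1000 pc1: +2 =24
r9=1001 pc2: +4 =28
r10=1010 pc2: +4 =32
r11=1011 pc3: +8 =40
r12=1100 pc2: +4 =44
r13=1101 pc3: +8 =52
r14=1110 pc3: +8 =60
r15=1111 pc4: +16 =76
r16=10000 pc1: +2 =78
r17=10001 pc2: +4 =82
r18=10010 pc2: +4 =86
r19=10011 pc3: +8 =94
r20=10100 pc2: +4 =98
r21=10101 pc3: +8 =106
r22=10110 pc3: +8 =114
r23=10111 pc4: +16 =130
r24=11000 pc2: +4 =134
r25=11001 pc3: +8 =142
r26=11010 pc3: +8 =150
r27=11011 pc4: +16 =166
r28=11100 pc3: +8 =174
r29=11101 pc4: +16 =190
r30=11110 pc4: +16 =206
r31=11111 pc5: +32 =238
r32=100000 pc1: +2 =240
r33=100001 pc2: +4 =244
r34=100010 pc2: +4 =248
r35=100011 pc3: +8 =256
r36=100100 pc2: +4 =260
r37=100101 pc3: +8 =268
r38=100110 pc3: +8 =276
r39=100111 pc4: +16 =292
r40=101000 pc2: +4 =296
r41=101001 pc3: +8 =304
r42=101010 pc3: +8 =312
r43=101011 pc4: +16 =328
r44=101100 pc3: +8 =336
r45=101101 pc4: +16 =352
r46=101110 pc4: +16 =368
r47=101111 pc5: +32 =400
r48=110000 pc2: +4 =404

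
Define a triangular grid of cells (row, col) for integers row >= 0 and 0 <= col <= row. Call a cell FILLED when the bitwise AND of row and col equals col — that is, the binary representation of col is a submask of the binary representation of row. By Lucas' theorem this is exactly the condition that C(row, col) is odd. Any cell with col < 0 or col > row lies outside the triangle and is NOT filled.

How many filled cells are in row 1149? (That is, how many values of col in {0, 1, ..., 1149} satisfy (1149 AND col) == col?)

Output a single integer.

Answer: 128

Derivation:
1149 in binary = 10001111101
popcount(1149) = number of 1-bits in 10001111101 = 7
A col c satisfies (1149 AND c) == c iff every set bit of c is also set in 1149; each of the 7 set bits of 1149 can independently be on or off in c.
count = 2^7 = 128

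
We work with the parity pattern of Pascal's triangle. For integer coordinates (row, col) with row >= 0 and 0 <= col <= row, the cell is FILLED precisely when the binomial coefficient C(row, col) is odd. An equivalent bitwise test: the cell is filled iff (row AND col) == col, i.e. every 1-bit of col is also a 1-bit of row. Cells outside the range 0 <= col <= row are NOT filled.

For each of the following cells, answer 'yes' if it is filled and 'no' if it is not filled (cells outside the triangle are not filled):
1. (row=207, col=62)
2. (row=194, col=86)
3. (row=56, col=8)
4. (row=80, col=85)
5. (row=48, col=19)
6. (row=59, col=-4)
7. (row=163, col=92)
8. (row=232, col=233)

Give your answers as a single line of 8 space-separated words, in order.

(207,62): row=0b11001111, col=0b111110, row AND col = 0b1110 = 14; 14 != 62 -> empty
(194,86): row=0b11000010, col=0b1010110, row AND col = 0b1000010 = 66; 66 != 86 -> empty
(56,8): row=0b111000, col=0b1000, row AND col = 0b1000 = 8; 8 == 8 -> filled
(80,85): col outside [0, 80] -> not filled
(48,19): row=0b110000, col=0b10011, row AND col = 0b10000 = 16; 16 != 19 -> empty
(59,-4): col outside [0, 59] -> not filled
(163,92): row=0b10100011, col=0b1011100, row AND col = 0b0 = 0; 0 != 92 -> empty
(232,233): col outside [0, 232] -> not filled

Answer: no no yes no no no no no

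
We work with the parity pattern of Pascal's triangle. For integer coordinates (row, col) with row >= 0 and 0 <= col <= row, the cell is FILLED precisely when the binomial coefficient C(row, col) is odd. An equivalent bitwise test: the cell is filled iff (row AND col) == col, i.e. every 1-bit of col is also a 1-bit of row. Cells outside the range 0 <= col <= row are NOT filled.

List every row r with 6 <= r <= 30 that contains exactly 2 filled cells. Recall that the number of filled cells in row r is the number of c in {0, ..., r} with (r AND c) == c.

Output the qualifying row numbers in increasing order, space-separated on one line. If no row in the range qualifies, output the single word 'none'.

Answer: 8 16

Derivation:
Row r has 2^popcount(r) filled cells, so we need popcount(r) = log2(2) = 1.
Scan r = 6..30 and keep those with exactly 1 one-bits:
r=6=110 popcount=2 -> skip
r=7=111 popcount=3 -> skip
r=8=1000 popcount=1 -> KEEP
r=9=1001 popcount=2 -> skip
r=10=1010 popcount=2 -> skip
r=11=1011 popcount=3 -> skip
r=12=1100 popcount=2 -> skip
r=13=1101 popcount=3 -> skip
r=14=1110 popcount=3 -> skip
r=15=1111 popcount=4 -> skip
r=16=10000 popcount=1 -> KEEP
r=17=10001 popcount=2 -> skip
r=18=10010 popcount=2 -> skip
r=19=10011 popcount=3 -> skip
r=20=10100 popcount=2 -> skip
r=21=10101 popcount=3 -> skip
r=22=10110 popcount=3 -> skip
r=23=10111 popcount=4 -> skip
r=24=11000 popcount=2 -> skip
r=25=11001 popcount=3 -> skip
r=26=11010 popcount=3 -> skip
r=27=11011 popcount=4 -> skip
r=28=11100 popcount=3 -> skip
r=29=11101 popcount=4 -> skip
r=30=11110 popcount=4 -> skip
Kept rows: 8 16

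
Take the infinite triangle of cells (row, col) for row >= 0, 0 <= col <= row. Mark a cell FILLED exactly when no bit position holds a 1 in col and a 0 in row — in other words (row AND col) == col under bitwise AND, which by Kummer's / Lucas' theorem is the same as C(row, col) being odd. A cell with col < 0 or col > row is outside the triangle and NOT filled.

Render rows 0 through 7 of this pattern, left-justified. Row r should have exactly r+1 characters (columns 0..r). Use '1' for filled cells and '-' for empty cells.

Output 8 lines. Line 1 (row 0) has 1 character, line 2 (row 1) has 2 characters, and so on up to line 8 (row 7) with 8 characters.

r0=0: 1
r1=1: 11
r2=10: 1-1
r3=11: 1111
r4=100: 1---1
r5=101: 11--11
r6=110: 1-1-1-1
r7=111: 11111111

Answer: 1
11
1-1
1111
1---1
11--11
1-1-1-1
11111111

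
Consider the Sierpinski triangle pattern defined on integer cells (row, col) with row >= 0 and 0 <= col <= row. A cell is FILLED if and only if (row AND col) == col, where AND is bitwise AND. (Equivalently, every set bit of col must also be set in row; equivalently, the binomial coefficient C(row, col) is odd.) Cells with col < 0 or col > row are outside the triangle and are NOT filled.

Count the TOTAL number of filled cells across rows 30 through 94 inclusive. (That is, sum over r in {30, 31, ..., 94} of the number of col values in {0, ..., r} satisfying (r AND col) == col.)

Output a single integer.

Answer: 956

Derivation:
r30=11110 pc4: +16 =16
r31=11111 pc5: +32 =48
r32=100000 pc1: +2 =50
r33=100001 pc2: +4 =54
r34=100010 pc2: +4 =58
r35=100011 pc3: +8 =66
r36=100100 pc2: +4 =70
r37=100101 pc3: +8 =78
r38=100110 pc3: +8 =86
r39=100111 pc4: +16 =102
r40=101000 pc2: +4 =106
r41=101001 pc3: +8 =114
r42=101010 pc3: +8 =122
r43=101011 pc4: +16 =138
r44=101100 pc3: +8 =146
r45=101101 pc4: +16 =162
r46=101110 pc4: +16 =178
r47=101111 pc5: +32 =210
r48=110000 pc2: +4 =214
r49=110001 pc3: +8 =222
r50=110010 pc3: +8 =230
r51=110011 pc4: +16 =246
r52=110100 pc3: +8 =254
r53=110101 pc4: +16 =270
r54=110110 pc4: +16 =286
r55=110111 pc5: +32 =318
r56=111000 pc3: +8 =326
r57=111001 pc4: +16 =342
r58=111010 pc4: +16 =358
r59=111011 pc5: +32 =390
r60=111100 pc4: +16 =406
r61=111101 pc5: +32 =438
r62=111110 pc5: +32 =470
r63=111111 pc6: +64 =534
r64=1000000 pc1: +2 =536
r65=1000001 pc2: +4 =540
r66=1000010 pc2: +4 =544
r67=1000011 pc3: +8 =552
r68=1000100 pc2: +4 =556
r69=1000101 pc3: +8 =564
r70=1000110 pc3: +8 =572
r71=1000111 pc4: +16 =588
r72=1001000 pc2: +4 =592
r73=1001001 pc3: +8 =600
r74=1001010 pc3: +8 =608
r75=1001011 pc4: +16 =624
r76=1001100 pc3: +8 =632
r77=1001101 pc4: +16 =648
r78=1001110 pc4: +16 =664
r79=1001111 pc5: +32 =696
r80=1010000 pc2: +4 =700
r81=1010001 pc3: +8 =708
r82=1010010 pc3: +8 =716
r83=1010011 pc4: +16 =732
r84=1010100 pc3: +8 =740
r85=1010101 pc4: +16 =756
r86=1010110 pc4: +16 =772
r87=1010111 pc5: +32 =804
r88=1011000 pc3: +8 =812
r89=1011001 pc4: +16 =828
r90=1011010 pc4: +16 =844
r91=1011011 pc5: +32 =876
r92=1011100 pc4: +16 =892
r93=1011101 pc5: +32 =924
r94=1011110 pc5: +32 =956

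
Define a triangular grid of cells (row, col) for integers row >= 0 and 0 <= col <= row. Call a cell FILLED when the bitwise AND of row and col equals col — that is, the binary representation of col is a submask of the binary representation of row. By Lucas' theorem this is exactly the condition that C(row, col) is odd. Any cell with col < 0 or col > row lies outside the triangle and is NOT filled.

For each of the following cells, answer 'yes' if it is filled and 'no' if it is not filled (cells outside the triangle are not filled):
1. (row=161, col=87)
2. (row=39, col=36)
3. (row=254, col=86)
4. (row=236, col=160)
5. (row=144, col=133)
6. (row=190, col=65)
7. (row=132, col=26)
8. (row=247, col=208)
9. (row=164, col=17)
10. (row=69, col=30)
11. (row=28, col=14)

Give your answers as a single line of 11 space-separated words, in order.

(161,87): row=0b10100001, col=0b1010111, row AND col = 0b1 = 1; 1 != 87 -> empty
(39,36): row=0b100111, col=0b100100, row AND col = 0b100100 = 36; 36 == 36 -> filled
(254,86): row=0b11111110, col=0b1010110, row AND col = 0b1010110 = 86; 86 == 86 -> filled
(236,160): row=0b11101100, col=0b10100000, row AND col = 0b10100000 = 160; 160 == 160 -> filled
(144,133): row=0b10010000, col=0b10000101, row AND col = 0b10000000 = 128; 128 != 133 -> empty
(190,65): row=0b10111110, col=0b1000001, row AND col = 0b0 = 0; 0 != 65 -> empty
(132,26): row=0b10000100, col=0b11010, row AND col = 0b0 = 0; 0 != 26 -> empty
(247,208): row=0b11110111, col=0b11010000, row AND col = 0b11010000 = 208; 208 == 208 -> filled
(164,17): row=0b10100100, col=0b10001, row AND col = 0b0 = 0; 0 != 17 -> empty
(69,30): row=0b1000101, col=0b11110, row AND col = 0b100 = 4; 4 != 30 -> empty
(28,14): row=0b11100, col=0b1110, row AND col = 0b1100 = 12; 12 != 14 -> empty

Answer: no yes yes yes no no no yes no no no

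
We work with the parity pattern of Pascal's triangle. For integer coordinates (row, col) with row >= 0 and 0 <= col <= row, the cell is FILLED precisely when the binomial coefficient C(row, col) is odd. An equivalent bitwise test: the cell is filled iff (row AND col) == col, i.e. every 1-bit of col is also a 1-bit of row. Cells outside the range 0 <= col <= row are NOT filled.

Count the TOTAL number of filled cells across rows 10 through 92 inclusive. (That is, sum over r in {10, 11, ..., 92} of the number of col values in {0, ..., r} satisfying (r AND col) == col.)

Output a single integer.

Answer: 1054

Derivation:
r10=1010 pc2: +4 =4
r11=1011 pc3: +8 =12
r12=1100 pc2: +4 =16
r13=1101 pc3: +8 =24
r14=1110 pc3: +8 =32
r15=1111 pc4: +16 =48
r16=10000 pc1: +2 =50
r17=10001 pc2: +4 =54
r18=10010 pc2: +4 =58
r19=10011 pc3: +8 =66
r20=10100 pc2: +4 =70
r21=10101 pc3: +8 =78
r22=10110 pc3: +8 =86
r23=10111 pc4: +16 =102
r24=11000 pc2: +4 =106
r25=11001 pc3: +8 =114
r26=11010 pc3: +8 =122
r27=11011 pc4: +16 =138
r28=11100 pc3: +8 =146
r29=11101 pc4: +16 =162
r30=11110 pc4: +16 =178
r31=11111 pc5: +32 =210
r32=100000 pc1: +2 =212
r33=100001 pc2: +4 =216
r34=100010 pc2: +4 =220
r35=100011 pc3: +8 =228
r36=100100 pc2: +4 =232
r37=100101 pc3: +8 =240
r38=100110 pc3: +8 =248
r39=100111 pc4: +16 =264
r40=101000 pc2: +4 =268
r41=101001 pc3: +8 =276
r42=101010 pc3: +8 =284
r43=101011 pc4: +16 =300
r44=101100 pc3: +8 =308
r45=101101 pc4: +16 =324
r46=101110 pc4: +16 =340
r47=101111 pc5: +32 =372
r48=110000 pc2: +4 =376
r49=110001 pc3: +8 =384
r50=110010 pc3: +8 =392
r51=110011 pc4: +16 =408
r52=110100 pc3: +8 =416
r53=110101 pc4: +16 =432
r54=110110 pc4: +16 =448
r55=110111 pc5: +32 =480
r56=111000 pc3: +8 =488
r57=111001 pc4: +16 =504
r58=111010 pc4: +16 =520
r59=111011 pc5: +32 =552
r60=111100 pc4: +16 =568
r61=111101 pc5: +32 =600
r62=111110 pc5: +32 =632
r63=111111 pc6: +64 =696
r64=1000000 pc1: +2 =698
r65=1000001 pc2: +4 =702
r66=1000010 pc2: +4 =706
r67=1000011 pc3: +8 =714
r68=1000100 pc2: +4 =718
r69=1000101 pc3: +8 =726
r70=1000110 pc3: +8 =734
r71=1000111 pc4: +16 =750
r72=1001000 pc2: +4 =754
r73=1001001 pc3: +8 =762
r74=1001010 pc3: +8 =770
r75=1001011 pc4: +16 =786
r76=1001100 pc3: +8 =794
r77=1001101 pc4: +16 =810
r78=1001110 pc4: +16 =826
r79=1001111 pc5: +32 =858
r80=1010000 pc2: +4 =862
r81=1010001 pc3: +8 =870
r82=1010010 pc3: +8 =878
r83=1010011 pc4: +16 =894
r84=1010100 pc3: +8 =902
r85=1010101 pc4: +16 =918
r86=1010110 pc4: +16 =934
r87=1010111 pc5: +32 =966
r88=1011000 pc3: +8 =974
r89=1011001 pc4: +16 =990
r90=1011010 pc4: +16 =1006
r91=1011011 pc5: +32 =1038
r92=1011100 pc4: +16 =1054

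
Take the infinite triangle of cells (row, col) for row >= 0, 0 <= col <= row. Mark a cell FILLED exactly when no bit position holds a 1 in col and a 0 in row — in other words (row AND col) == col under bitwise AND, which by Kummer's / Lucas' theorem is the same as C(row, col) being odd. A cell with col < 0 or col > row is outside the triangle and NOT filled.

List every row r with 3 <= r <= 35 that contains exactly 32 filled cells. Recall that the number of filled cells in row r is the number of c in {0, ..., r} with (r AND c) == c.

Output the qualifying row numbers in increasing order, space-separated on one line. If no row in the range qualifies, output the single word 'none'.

Answer: 31

Derivation:
Row r has 2^popcount(r) filled cells, so we need popcount(r) = log2(32) = 5.
Scan r = 3..35 and keep those with exactly 5 one-bits:
r=3=11 popcount=2 -> skip
r=4=100 popcount=1 -> skip
r=5=101 popcount=2 -> skip
r=6=110 popcount=2 -> skip
r=7=111 popcount=3 -> skip
r=8=1000 popcount=1 -> skip
r=9=1001 popcount=2 -> skip
r=10=1010 popcount=2 -> skip
r=11=1011 popcount=3 -> skip
r=12=1100 popcount=2 -> skip
r=13=1101 popcount=3 -> skip
r=14=1110 popcount=3 -> skip
r=15=1111 popcount=4 -> skip
r=16=10000 popcount=1 -> skip
r=17=10001 popcount=2 -> skip
r=18=10010 popcount=2 -> skip
r=19=10011 popcount=3 -> skip
r=20=10100 popcount=2 -> skip
r=21=10101 popcount=3 -> skip
r=22=10110 popcount=3 -> skip
r=23=10111 popcount=4 -> skip
r=24=11000 popcount=2 -> skip
r=25=11001 popcount=3 -> skip
r=26=11010 popcount=3 -> skip
r=27=11011 popcount=4 -> skip
r=28=11100 popcount=3 -> skip
r=29=11101 popcount=4 -> skip
r=30=11110 popcount=4 -> skip
r=31=11111 popcount=5 -> KEEP
r=32=100000 popcount=1 -> skip
r=33=100001 popcount=2 -> skip
r=34=100010 popcount=2 -> skip
r=35=100011 popcount=3 -> skip
Kept rows: 31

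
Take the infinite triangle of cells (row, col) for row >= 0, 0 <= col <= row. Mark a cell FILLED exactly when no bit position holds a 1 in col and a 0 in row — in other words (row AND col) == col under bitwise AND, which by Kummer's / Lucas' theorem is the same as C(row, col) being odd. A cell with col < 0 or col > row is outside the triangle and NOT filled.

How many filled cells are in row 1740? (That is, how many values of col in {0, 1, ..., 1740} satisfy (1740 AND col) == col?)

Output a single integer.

1740 in binary = 11011001100
popcount(1740) = number of 1-bits in 11011001100 = 6
A col c satisfies (1740 AND c) == c iff every set bit of c is also set in 1740; each of the 6 set bits of 1740 can independently be on or off in c.
count = 2^6 = 64

Answer: 64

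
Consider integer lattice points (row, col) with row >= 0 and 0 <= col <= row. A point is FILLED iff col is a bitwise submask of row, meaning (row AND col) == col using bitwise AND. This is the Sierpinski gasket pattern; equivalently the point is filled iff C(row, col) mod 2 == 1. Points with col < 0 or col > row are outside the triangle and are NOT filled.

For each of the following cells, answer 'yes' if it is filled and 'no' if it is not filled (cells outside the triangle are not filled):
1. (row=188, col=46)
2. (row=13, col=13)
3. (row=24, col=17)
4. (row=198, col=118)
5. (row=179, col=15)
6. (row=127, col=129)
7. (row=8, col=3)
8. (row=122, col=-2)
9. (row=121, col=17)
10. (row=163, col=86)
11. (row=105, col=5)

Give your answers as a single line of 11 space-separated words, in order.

(188,46): row=0b10111100, col=0b101110, row AND col = 0b101100 = 44; 44 != 46 -> empty
(13,13): row=0b1101, col=0b1101, row AND col = 0b1101 = 13; 13 == 13 -> filled
(24,17): row=0b11000, col=0b10001, row AND col = 0b10000 = 16; 16 != 17 -> empty
(198,118): row=0b11000110, col=0b1110110, row AND col = 0b1000110 = 70; 70 != 118 -> empty
(179,15): row=0b10110011, col=0b1111, row AND col = 0b11 = 3; 3 != 15 -> empty
(127,129): col outside [0, 127] -> not filled
(8,3): row=0b1000, col=0b11, row AND col = 0b0 = 0; 0 != 3 -> empty
(122,-2): col outside [0, 122] -> not filled
(121,17): row=0b1111001, col=0b10001, row AND col = 0b10001 = 17; 17 == 17 -> filled
(163,86): row=0b10100011, col=0b1010110, row AND col = 0b10 = 2; 2 != 86 -> empty
(105,5): row=0b1101001, col=0b101, row AND col = 0b1 = 1; 1 != 5 -> empty

Answer: no yes no no no no no no yes no no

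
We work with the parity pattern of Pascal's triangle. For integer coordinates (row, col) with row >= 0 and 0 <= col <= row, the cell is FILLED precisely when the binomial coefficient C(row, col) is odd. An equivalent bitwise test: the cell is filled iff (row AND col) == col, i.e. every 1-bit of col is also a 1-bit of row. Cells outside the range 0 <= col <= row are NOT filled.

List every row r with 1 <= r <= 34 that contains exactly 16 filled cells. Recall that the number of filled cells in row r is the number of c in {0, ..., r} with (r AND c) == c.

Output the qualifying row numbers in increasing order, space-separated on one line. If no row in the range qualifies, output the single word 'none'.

Answer: 15 23 27 29 30

Derivation:
Row r has 2^popcount(r) filled cells, so we need popcount(r) = log2(16) = 4.
Scan r = 1..34 and keep those with exactly 4 one-bits:
r=1=1 popcount=1 -> skip
r=2=10 popcount=1 -> skip
r=3=11 popcount=2 -> skip
r=4=100 popcount=1 -> skip
r=5=101 popcount=2 -> skip
r=6=110 popcount=2 -> skip
r=7=111 popcount=3 -> skip
r=8=1000 popcount=1 -> skip
r=9=1001 popcount=2 -> skip
r=10=1010 popcount=2 -> skip
r=11=1011 popcount=3 -> skip
r=12=1100 popcount=2 -> skip
r=13=1101 popcount=3 -> skip
r=14=1110 popcount=3 -> skip
r=15=1111 popcount=4 -> KEEP
r=16=10000 popcount=1 -> skip
r=17=10001 popcount=2 -> skip
r=18=10010 popcount=2 -> skip
r=19=10011 popcount=3 -> skip
r=20=10100 popcount=2 -> skip
r=21=10101 popcount=3 -> skip
r=22=10110 popcount=3 -> skip
r=23=10111 popcount=4 -> KEEP
r=24=11000 popcount=2 -> skip
r=25=11001 popcount=3 -> skip
r=26=11010 popcount=3 -> skip
r=27=11011 popcount=4 -> KEEP
r=28=11100 popcount=3 -> skip
r=29=11101 popcount=4 -> KEEP
r=30=11110 popcount=4 -> KEEP
r=31=11111 popcount=5 -> skip
r=32=100000 popcount=1 -> skip
r=33=100001 popcount=2 -> skip
r=34=100010 popcount=2 -> skip
Kept rows: 15 23 27 29 30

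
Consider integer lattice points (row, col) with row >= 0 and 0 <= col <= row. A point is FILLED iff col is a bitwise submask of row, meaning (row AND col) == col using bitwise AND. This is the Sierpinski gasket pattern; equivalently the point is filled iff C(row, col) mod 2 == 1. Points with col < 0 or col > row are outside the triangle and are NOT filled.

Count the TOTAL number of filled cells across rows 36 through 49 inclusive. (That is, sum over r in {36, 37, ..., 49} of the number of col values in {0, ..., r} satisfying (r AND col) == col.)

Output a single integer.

Answer: 156

Derivation:
r36=100100 pc2: +4 =4
r37=100101 pc3: +8 =12
r38=100110 pc3: +8 =20
r39=100111 pc4: +16 =36
r40=101000 pc2: +4 =40
r41=101001 pc3: +8 =48
r42=101010 pc3: +8 =56
r43=101011 pc4: +16 =72
r44=101100 pc3: +8 =80
r45=101101 pc4: +16 =96
r46=101110 pc4: +16 =112
r47=101111 pc5: +32 =144
r48=110000 pc2: +4 =148
r49=110001 pc3: +8 =156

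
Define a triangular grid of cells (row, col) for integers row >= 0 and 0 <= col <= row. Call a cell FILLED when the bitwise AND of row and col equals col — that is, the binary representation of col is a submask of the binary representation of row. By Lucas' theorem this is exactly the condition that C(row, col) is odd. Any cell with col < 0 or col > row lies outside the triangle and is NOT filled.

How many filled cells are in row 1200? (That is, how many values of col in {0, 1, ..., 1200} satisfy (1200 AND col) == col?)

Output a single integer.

Answer: 16

Derivation:
1200 in binary = 10010110000
popcount(1200) = number of 1-bits in 10010110000 = 4
A col c satisfies (1200 AND c) == c iff every set bit of c is also set in 1200; each of the 4 set bits of 1200 can independently be on or off in c.
count = 2^4 = 16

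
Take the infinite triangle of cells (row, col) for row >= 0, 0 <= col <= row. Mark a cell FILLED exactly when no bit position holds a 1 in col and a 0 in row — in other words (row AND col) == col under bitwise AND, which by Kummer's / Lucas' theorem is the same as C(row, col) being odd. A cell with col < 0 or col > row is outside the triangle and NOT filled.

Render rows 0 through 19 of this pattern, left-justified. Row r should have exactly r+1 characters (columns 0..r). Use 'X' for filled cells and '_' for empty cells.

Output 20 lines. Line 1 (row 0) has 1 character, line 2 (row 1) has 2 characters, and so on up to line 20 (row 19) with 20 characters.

Answer: X
XX
X_X
XXXX
X___X
XX__XX
X_X_X_X
XXXXXXXX
X_______X
XX______XX
X_X_____X_X
XXXX____XXXX
X___X___X___X
XX__XX__XX__XX
X_X_X_X_X_X_X_X
XXXXXXXXXXXXXXXX
X_______________X
XX______________XX
X_X_____________X_X
XXXX____________XXXX

Derivation:
r0=0: X
r1=1: XX
r2=10: X_X
r3=11: XXXX
r4=100: X___X
r5=101: XX__XX
r6=110: X_X_X_X
r7=111: XXXXXXXX
r8=1000: X_______X
r9=1001: XX______XX
r10=1010: X_X_____X_X
r11=1011: XXXX____XXXX
r12=1100: X___X___X___X
r13=1101: XX__XX__XX__XX
r14=1110: X_X_X_X_X_X_X_X
r15=1111: XXXXXXXXXXXXXXXX
r16=10000: X_______________X
r17=10001: XX______________XX
r18=10010: X_X_____________X_X
r19=10011: XXXX____________XXXX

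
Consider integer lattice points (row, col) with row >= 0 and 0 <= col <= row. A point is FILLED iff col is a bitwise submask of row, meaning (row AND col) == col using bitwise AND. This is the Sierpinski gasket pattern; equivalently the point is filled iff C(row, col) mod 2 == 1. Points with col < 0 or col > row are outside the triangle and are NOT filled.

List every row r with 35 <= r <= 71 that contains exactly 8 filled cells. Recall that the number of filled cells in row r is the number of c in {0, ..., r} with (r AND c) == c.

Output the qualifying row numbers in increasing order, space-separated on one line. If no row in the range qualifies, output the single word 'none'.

Answer: 35 37 38 41 42 44 49 50 52 56 67 69 70

Derivation:
Row r has 2^popcount(r) filled cells, so we need popcount(r) = log2(8) = 3.
Scan r = 35..71 and keep those with exactly 3 one-bits:
r=35=100011 popcount=3 -> KEEP
r=36=100100 popcount=2 -> skip
r=37=100101 popcount=3 -> KEEP
r=38=100110 popcount=3 -> KEEP
r=39=100111 popcount=4 -> skip
r=40=101000 popcount=2 -> skip
r=41=101001 popcount=3 -> KEEP
r=42=101010 popcount=3 -> KEEP
r=43=101011 popcount=4 -> skip
r=44=101100 popcount=3 -> KEEP
r=45=101101 popcount=4 -> skip
r=46=101110 popcount=4 -> skip
r=47=101111 popcount=5 -> skip
r=48=110000 popcount=2 -> skip
r=49=110001 popcount=3 -> KEEP
r=50=110010 popcount=3 -> KEEP
r=51=110011 popcount=4 -> skip
r=52=110100 popcount=3 -> KEEP
r=53=110101 popcount=4 -> skip
r=54=110110 popcount=4 -> skip
r=55=110111 popcount=5 -> skip
r=56=111000 popcount=3 -> KEEP
r=57=111001 popcount=4 -> skip
r=58=111010 popcount=4 -> skip
r=59=111011 popcount=5 -> skip
r=60=111100 popcount=4 -> skip
r=61=111101 popcount=5 -> skip
r=62=111110 popcount=5 -> skip
r=63=111111 popcount=6 -> skip
r=64=1000000 popcount=1 -> skip
r=65=1000001 popcount=2 -> skip
r=66=1000010 popcount=2 -> skip
r=67=1000011 popcount=3 -> KEEP
r=68=1000100 popcount=2 -> skip
r=69=1000101 popcount=3 -> KEEP
r=70=1000110 popcount=3 -> KEEP
r=71=1000111 popcount=4 -> skip
Kept rows: 35 37 38 41 42 44 49 50 52 56 67 69 70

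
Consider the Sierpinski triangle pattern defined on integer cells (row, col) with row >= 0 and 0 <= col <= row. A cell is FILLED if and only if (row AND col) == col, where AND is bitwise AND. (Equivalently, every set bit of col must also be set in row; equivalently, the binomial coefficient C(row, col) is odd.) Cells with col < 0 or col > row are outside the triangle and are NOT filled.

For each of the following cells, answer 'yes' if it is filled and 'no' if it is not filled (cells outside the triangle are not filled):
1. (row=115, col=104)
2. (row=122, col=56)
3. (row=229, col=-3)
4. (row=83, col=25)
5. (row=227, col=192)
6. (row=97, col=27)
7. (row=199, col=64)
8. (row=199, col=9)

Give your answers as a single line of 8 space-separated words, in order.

Answer: no yes no no yes no yes no

Derivation:
(115,104): row=0b1110011, col=0b1101000, row AND col = 0b1100000 = 96; 96 != 104 -> empty
(122,56): row=0b1111010, col=0b111000, row AND col = 0b111000 = 56; 56 == 56 -> filled
(229,-3): col outside [0, 229] -> not filled
(83,25): row=0b1010011, col=0b11001, row AND col = 0b10001 = 17; 17 != 25 -> empty
(227,192): row=0b11100011, col=0b11000000, row AND col = 0b11000000 = 192; 192 == 192 -> filled
(97,27): row=0b1100001, col=0b11011, row AND col = 0b1 = 1; 1 != 27 -> empty
(199,64): row=0b11000111, col=0b1000000, row AND col = 0b1000000 = 64; 64 == 64 -> filled
(199,9): row=0b11000111, col=0b1001, row AND col = 0b1 = 1; 1 != 9 -> empty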